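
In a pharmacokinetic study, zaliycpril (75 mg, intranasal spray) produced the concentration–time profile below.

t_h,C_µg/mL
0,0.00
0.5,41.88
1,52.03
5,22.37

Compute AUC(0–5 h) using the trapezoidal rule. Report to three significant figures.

AUC = 183 µg/mL·h

Trapezoidal AUC_0→5:
  [0→0.5]: (0.00+41.88)/2 × 0.5 = 10.47
  [0.5→1]: (41.88+52.03)/2 × 0.5 = 23.4775
  [1→5]: (52.03+22.37)/2 × 4 = 148.8
  Sum = 182.7475 µg/mL·h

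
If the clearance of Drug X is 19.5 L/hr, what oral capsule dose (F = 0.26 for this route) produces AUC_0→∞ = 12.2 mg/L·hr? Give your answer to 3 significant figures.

Dose = 915 mg

Dose = CL × AUC_0→∞ / F
     = 19.5 × 12.2 / 0.26 = 915 mg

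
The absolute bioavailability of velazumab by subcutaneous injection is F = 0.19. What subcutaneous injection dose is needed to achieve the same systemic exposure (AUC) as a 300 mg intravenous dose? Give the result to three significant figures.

For equal systemic exposure: F × D_ev = D_iv
D_ev = D_iv / F = 300 / 0.19 = 1578.95 mg

D_subcutaneous = 1580 mg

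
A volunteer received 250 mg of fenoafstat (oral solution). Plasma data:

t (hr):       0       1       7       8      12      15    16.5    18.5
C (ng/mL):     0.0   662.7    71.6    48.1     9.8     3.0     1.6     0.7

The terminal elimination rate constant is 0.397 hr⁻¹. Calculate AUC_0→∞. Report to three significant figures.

Trapezoidal AUC_0→18.5:
  [0→1]: (0.0+662.7)/2 × 1 = 331.35
  [1→7]: (662.7+71.6)/2 × 6 = 2202.9
  [7→8]: (71.6+48.1)/2 × 1 = 59.85
  [8→12]: (48.1+9.8)/2 × 4 = 115.8
  [12→15]: (9.8+3.0)/2 × 3 = 19.2
  [15→16.5]: (3.0+1.6)/2 × 1.5 = 3.45
  [16.5→18.5]: (1.6+0.7)/2 × 2 = 2.3
  Sum = 2734.85 ng/mL·hr
Extrapolated tail: C_last / k_e = 0.7 / 0.397 = 1.763
AUC_0→∞ = 2734.85 + 1.763 = 2736.613 ng/mL·hr

AUC = 2740 ng/mL·hr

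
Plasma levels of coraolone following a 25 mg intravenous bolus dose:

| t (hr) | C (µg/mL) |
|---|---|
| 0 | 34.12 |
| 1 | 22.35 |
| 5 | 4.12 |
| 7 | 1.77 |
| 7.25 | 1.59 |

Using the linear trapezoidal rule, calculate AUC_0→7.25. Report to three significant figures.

AUC = 87.5 µg/mL·hr

Trapezoidal AUC_0→7.25:
  [0→1]: (34.12+22.35)/2 × 1 = 28.235
  [1→5]: (22.35+4.12)/2 × 4 = 52.94
  [5→7]: (4.12+1.77)/2 × 2 = 5.89
  [7→7.25]: (1.77+1.59)/2 × 0.25 = 0.42
  Sum = 87.485 µg/mL·hr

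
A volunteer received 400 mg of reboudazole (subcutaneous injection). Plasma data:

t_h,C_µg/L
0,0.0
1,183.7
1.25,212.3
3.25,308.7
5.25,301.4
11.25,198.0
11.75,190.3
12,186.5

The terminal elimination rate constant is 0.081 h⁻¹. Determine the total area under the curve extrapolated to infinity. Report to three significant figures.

AUC = 5220 µg/L·h

Trapezoidal AUC_0→12:
  [0→1]: (0.0+183.7)/2 × 1 = 91.85
  [1→1.25]: (183.7+212.3)/2 × 0.25 = 49.5
  [1.25→3.25]: (212.3+308.7)/2 × 2 = 521.0
  [3.25→5.25]: (308.7+301.4)/2 × 2 = 610.1
  [5.25→11.25]: (301.4+198.0)/2 × 6 = 1498.2
  [11.25→11.75]: (198.0+190.3)/2 × 0.5 = 97.075
  [11.75→12]: (190.3+186.5)/2 × 0.25 = 47.1
  Sum = 2914.825 µg/L·h
Extrapolated tail: C_last / k_e = 186.5 / 0.081 = 2302.469
AUC_0→∞ = 2914.825 + 2302.469 = 5217.294 µg/L·h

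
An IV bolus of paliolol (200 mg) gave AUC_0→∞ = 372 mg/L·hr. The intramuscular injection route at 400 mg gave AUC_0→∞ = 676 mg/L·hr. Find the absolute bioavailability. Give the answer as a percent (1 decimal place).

F = (AUC_ev / D_ev) / (AUC_iv / D_iv)
  = (676/400) / (372/200)
  = 1.69 / 1.86 = 0.9086
  = 90.86%

F = 90.9%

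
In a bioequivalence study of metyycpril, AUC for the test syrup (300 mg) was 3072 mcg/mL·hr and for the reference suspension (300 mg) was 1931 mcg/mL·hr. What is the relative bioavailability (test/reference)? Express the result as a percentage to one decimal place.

F_rel = 159.1%

F_rel = (AUC_test/D_test) / (AUC_ref/D_ref)
      = (3072/300) / (1931/300)
      = 10.24 / 6.43667 = 1.5909 = 159.09%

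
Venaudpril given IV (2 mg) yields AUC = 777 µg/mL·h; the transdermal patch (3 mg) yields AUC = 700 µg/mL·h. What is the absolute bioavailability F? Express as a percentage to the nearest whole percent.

F = (AUC_ev / D_ev) / (AUC_iv / D_iv)
  = (700/3) / (777/2)
  = 233.333 / 388.5 = 0.6006
  = 60.06%

F = 60%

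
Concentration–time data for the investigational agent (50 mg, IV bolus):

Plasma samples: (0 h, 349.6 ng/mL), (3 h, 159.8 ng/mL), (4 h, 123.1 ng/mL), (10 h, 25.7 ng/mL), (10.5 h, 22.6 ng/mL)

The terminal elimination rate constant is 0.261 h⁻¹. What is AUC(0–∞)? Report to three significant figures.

AUC = 1450 ng/mL·h

Trapezoidal AUC_0→10.5:
  [0→3]: (349.6+159.8)/2 × 3 = 764.1
  [3→4]: (159.8+123.1)/2 × 1 = 141.45
  [4→10]: (123.1+25.7)/2 × 6 = 446.4
  [10→10.5]: (25.7+22.6)/2 × 0.5 = 12.075
  Sum = 1364.025 ng/mL·h
Extrapolated tail: C_last / k_e = 22.6 / 0.261 = 86.590
AUC_0→∞ = 1364.025 + 86.590 = 1450.615 ng/mL·h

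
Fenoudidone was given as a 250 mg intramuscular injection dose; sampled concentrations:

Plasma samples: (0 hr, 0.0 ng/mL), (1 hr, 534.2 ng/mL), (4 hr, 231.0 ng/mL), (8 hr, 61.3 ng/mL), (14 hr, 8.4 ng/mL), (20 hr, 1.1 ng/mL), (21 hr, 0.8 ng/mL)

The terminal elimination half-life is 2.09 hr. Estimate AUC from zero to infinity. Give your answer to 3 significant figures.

Trapezoidal AUC_0→21:
  [0→1]: (0.0+534.2)/2 × 1 = 267.1
  [1→4]: (534.2+231.0)/2 × 3 = 1147.8
  [4→8]: (231.0+61.3)/2 × 4 = 584.6
  [8→14]: (61.3+8.4)/2 × 6 = 209.1
  [14→20]: (8.4+1.1)/2 × 6 = 28.5
  [20→21]: (1.1+0.8)/2 × 1 = 0.95
  Sum = 2238.05 ng/mL·hr
k_e = ln2 / t½ = 0.693147 / 2.09 = 0.3316 hr^-1
Extrapolated tail: C_last / k_e = 0.8 / 0.3316 = 2.413
AUC_0→∞ = 2238.05 + 2.413 = 2240.463 ng/mL·hr

AUC = 2240 ng/mL·hr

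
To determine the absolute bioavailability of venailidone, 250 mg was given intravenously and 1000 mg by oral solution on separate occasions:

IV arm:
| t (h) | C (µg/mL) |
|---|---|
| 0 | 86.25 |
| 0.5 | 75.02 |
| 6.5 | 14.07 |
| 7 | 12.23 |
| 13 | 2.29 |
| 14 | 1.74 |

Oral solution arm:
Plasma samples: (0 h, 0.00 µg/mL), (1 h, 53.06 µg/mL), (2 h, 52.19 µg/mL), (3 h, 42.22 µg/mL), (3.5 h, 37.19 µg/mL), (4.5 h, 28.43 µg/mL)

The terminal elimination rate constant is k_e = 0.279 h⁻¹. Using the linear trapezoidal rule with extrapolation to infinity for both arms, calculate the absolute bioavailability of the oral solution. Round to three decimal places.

Trapezoidal AUC_0→14 (IV):
  [0→0.5]: (86.25+75.02)/2 × 0.5 = 40.3175
  [0.5→6.5]: (75.02+14.07)/2 × 6 = 267.27
  [6.5→7]: (14.07+12.23)/2 × 0.5 = 6.575
  [7→13]: (12.23+2.29)/2 × 6 = 43.56
  [13→14]: (2.29+1.74)/2 × 1 = 2.015
  Sum = 359.7375 µg/mL·h
IV tail: 1.74/0.279 = 6.237; AUC_iv,0→∞ = 359.7375 + 6.237 = 365.9745 µg/mL·h
Trapezoidal AUC_0→4.5 (oral solution):
  [0→1]: (0.00+53.06)/2 × 1 = 26.53
  [1→2]: (53.06+52.19)/2 × 1 = 52.625
  [2→3]: (52.19+42.22)/2 × 1 = 47.205
  [3→3.5]: (42.22+37.19)/2 × 0.5 = 19.8525
  [3.5→4.5]: (37.19+28.43)/2 × 1 = 32.81
  Sum = 179.0225 µg/mL·h
oral solution tail: 28.43/0.279 = 101.900; AUC_ev,0→∞ = 179.0225 + 101.900 = 280.9225 µg/mL·h
F = (AUC_ev/D_ev)/(AUC_iv/D_iv) = (280.9225/1000)/(365.9745/250) = 0.2809225/1.463898 = 0.1919

F = 0.192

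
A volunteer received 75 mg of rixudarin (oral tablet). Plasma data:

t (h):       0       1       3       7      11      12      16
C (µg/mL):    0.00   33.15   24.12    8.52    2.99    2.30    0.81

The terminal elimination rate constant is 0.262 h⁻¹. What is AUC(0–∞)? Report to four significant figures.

Trapezoidal AUC_0→16:
  [0→1]: (0.00+33.15)/2 × 1 = 16.575
  [1→3]: (33.15+24.12)/2 × 2 = 57.27
  [3→7]: (24.12+8.52)/2 × 4 = 65.28
  [7→11]: (8.52+2.99)/2 × 4 = 23.02
  [11→12]: (2.99+2.30)/2 × 1 = 2.645
  [12→16]: (2.30+0.81)/2 × 4 = 6.22
  Sum = 171.01 µg/mL·h
Extrapolated tail: C_last / k_e = 0.81 / 0.262 = 3.092
AUC_0→∞ = 171.01 + 3.092 = 174.102 µg/mL·h

AUC = 174.1 µg/mL·h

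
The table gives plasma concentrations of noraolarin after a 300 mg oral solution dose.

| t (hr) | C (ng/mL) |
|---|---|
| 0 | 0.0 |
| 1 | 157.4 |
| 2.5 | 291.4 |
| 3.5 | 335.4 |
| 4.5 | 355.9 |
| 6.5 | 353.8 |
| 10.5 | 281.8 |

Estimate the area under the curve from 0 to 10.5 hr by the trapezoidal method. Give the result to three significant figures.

Trapezoidal AUC_0→10.5:
  [0→1]: (0.0+157.4)/2 × 1 = 78.7
  [1→2.5]: (157.4+291.4)/2 × 1.5 = 336.6
  [2.5→3.5]: (291.4+335.4)/2 × 1 = 313.4
  [3.5→4.5]: (335.4+355.9)/2 × 1 = 345.65
  [4.5→6.5]: (355.9+353.8)/2 × 2 = 709.7
  [6.5→10.5]: (353.8+281.8)/2 × 4 = 1271.2
  Sum = 3055.25 ng/mL·hr

AUC = 3060 ng/mL·hr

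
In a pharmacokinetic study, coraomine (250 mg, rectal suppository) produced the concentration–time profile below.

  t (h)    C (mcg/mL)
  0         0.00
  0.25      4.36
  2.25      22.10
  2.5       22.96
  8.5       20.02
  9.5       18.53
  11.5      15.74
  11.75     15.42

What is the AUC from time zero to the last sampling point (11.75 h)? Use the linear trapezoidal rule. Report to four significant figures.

Trapezoidal AUC_0→11.75:
  [0→0.25]: (0.00+4.36)/2 × 0.25 = 0.545
  [0.25→2.25]: (4.36+22.10)/2 × 2 = 26.46
  [2.25→2.5]: (22.10+22.96)/2 × 0.25 = 5.6325
  [2.5→8.5]: (22.96+20.02)/2 × 6 = 128.94
  [8.5→9.5]: (20.02+18.53)/2 × 1 = 19.275
  [9.5→11.5]: (18.53+15.74)/2 × 2 = 34.27
  [11.5→11.75]: (15.74+15.42)/2 × 0.25 = 3.895
  Sum = 219.0175 mcg/mL·h

AUC = 219.0 mcg/mL·h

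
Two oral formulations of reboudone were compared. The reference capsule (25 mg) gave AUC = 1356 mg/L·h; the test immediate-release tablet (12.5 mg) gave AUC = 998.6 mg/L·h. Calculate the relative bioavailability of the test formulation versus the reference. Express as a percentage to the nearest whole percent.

F_rel = (AUC_test/D_test) / (AUC_ref/D_ref)
      = (998.6/12.5) / (1356/25)
      = 79.888 / 54.24 = 1.4729 = 147.29%

F_rel = 147%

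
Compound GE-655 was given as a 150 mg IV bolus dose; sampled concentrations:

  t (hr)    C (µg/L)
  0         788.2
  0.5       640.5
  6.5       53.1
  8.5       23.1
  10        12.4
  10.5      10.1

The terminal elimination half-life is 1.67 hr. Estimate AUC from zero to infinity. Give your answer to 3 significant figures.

AUC = 2570 µg/L·hr

Trapezoidal AUC_0→10.5:
  [0→0.5]: (788.2+640.5)/2 × 0.5 = 357.175
  [0.5→6.5]: (640.5+53.1)/2 × 6 = 2080.8
  [6.5→8.5]: (53.1+23.1)/2 × 2 = 76.2
  [8.5→10]: (23.1+12.4)/2 × 1.5 = 26.625
  [10→10.5]: (12.4+10.1)/2 × 0.5 = 5.625
  Sum = 2546.425 µg/L·hr
k_e = ln2 / t½ = 0.693147 / 1.67 = 0.4151 hr^-1
Extrapolated tail: C_last / k_e = 10.1 / 0.4151 = 24.331
AUC_0→∞ = 2546.425 + 24.331 = 2570.756 µg/L·hr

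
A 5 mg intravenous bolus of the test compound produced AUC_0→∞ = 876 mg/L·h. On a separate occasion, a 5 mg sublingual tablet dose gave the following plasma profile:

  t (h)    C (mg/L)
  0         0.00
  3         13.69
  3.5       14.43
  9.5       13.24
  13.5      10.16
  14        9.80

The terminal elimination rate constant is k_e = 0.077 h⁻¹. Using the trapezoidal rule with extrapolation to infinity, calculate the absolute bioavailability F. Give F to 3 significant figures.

Trapezoidal AUC_0→14 (sublingual tablet):
  [0→3]: (0.00+13.69)/2 × 3 = 20.535
  [3→3.5]: (13.69+14.43)/2 × 0.5 = 7.03
  [3.5→9.5]: (14.43+13.24)/2 × 6 = 83.01
  [9.5→13.5]: (13.24+10.16)/2 × 4 = 46.8
  [13.5→14]: (10.16+9.80)/2 × 0.5 = 4.99
  Sum = 162.365 mg/L·h
Tail: C_last/k_e = 9.80/0.077 = 127.273
AUC_0→∞ (sublingual tablet) = 162.365 + 127.273 = 289.638 mg/L·h
F = (AUC_ev/D_ev)/(AUC_iv/D_iv) = (289.638/5)/(876/5) = 57.9276/175.2 = 0.3306

F = 0.331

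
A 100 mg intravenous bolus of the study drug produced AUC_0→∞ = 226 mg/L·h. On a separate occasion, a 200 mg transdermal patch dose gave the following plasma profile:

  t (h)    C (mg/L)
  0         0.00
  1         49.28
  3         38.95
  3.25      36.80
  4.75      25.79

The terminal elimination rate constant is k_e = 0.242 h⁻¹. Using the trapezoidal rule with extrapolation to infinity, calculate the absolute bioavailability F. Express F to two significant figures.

F = 0.61

Trapezoidal AUC_0→4.75 (transdermal patch):
  [0→1]: (0.00+49.28)/2 × 1 = 24.64
  [1→3]: (49.28+38.95)/2 × 2 = 88.23
  [3→3.25]: (38.95+36.80)/2 × 0.25 = 9.46875
  [3.25→4.75]: (36.80+25.79)/2 × 1.5 = 46.9425
  Sum = 169.28125 mg/L·h
Tail: C_last/k_e = 25.79/0.242 = 106.570
AUC_0→∞ (transdermal patch) = 169.28125 + 106.570 = 275.85125 mg/L·h
F = (AUC_ev/D_ev)/(AUC_iv/D_iv) = (275.85125/200)/(226/100) = 1.37926/2.26 = 0.6103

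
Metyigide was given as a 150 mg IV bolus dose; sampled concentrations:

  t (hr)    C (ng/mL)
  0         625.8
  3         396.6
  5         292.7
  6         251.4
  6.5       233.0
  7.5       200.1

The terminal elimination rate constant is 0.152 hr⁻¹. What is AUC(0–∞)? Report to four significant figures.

AUC = 4149 ng/mL·hr

Trapezoidal AUC_0→7.5:
  [0→3]: (625.8+396.6)/2 × 3 = 1533.6
  [3→5]: (396.6+292.7)/2 × 2 = 689.3
  [5→6]: (292.7+251.4)/2 × 1 = 272.05
  [6→6.5]: (251.4+233.0)/2 × 0.5 = 121.1
  [6.5→7.5]: (233.0+200.1)/2 × 1 = 216.55
  Sum = 2832.6 ng/mL·hr
Extrapolated tail: C_last / k_e = 200.1 / 0.152 = 1316.447
AUC_0→∞ = 2832.6 + 1316.447 = 4149.047 ng/mL·hr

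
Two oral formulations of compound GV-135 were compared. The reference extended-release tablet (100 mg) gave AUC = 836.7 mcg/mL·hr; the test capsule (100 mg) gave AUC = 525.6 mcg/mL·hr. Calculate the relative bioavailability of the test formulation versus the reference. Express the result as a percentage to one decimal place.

F_rel = (AUC_test/D_test) / (AUC_ref/D_ref)
      = (525.6/100) / (836.7/100)
      = 5.256 / 8.367 = 0.6282 = 62.82%

F_rel = 62.8%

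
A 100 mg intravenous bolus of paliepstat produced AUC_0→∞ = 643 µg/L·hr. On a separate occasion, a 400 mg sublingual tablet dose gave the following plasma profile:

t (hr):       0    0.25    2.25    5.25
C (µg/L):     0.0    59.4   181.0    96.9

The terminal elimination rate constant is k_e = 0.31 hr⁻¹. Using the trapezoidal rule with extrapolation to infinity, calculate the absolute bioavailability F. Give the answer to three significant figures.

F = 0.380

Trapezoidal AUC_0→5.25 (sublingual tablet):
  [0→0.25]: (0.0+59.4)/2 × 0.25 = 7.425
  [0.25→2.25]: (59.4+181.0)/2 × 2 = 240.4
  [2.25→5.25]: (181.0+96.9)/2 × 3 = 416.85
  Sum = 664.675 µg/L·hr
Tail: C_last/k_e = 96.9/0.31 = 312.581
AUC_0→∞ (sublingual tablet) = 664.675 + 312.581 = 977.256 µg/L·hr
F = (AUC_ev/D_ev)/(AUC_iv/D_iv) = (977.256/400)/(643/100) = 2.44314/6.43 = 0.3800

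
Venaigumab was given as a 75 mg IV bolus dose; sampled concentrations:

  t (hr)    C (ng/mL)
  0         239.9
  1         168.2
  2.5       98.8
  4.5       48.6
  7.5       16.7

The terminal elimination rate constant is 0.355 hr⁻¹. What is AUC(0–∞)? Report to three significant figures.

AUC = 697 ng/mL·hr

Trapezoidal AUC_0→7.5:
  [0→1]: (239.9+168.2)/2 × 1 = 204.05
  [1→2.5]: (168.2+98.8)/2 × 1.5 = 200.25
  [2.5→4.5]: (98.8+48.6)/2 × 2 = 147.4
  [4.5→7.5]: (48.6+16.7)/2 × 3 = 97.95
  Sum = 649.65 ng/mL·hr
Extrapolated tail: C_last / k_e = 16.7 / 0.355 = 47.042
AUC_0→∞ = 649.65 + 47.042 = 696.692 ng/mL·hr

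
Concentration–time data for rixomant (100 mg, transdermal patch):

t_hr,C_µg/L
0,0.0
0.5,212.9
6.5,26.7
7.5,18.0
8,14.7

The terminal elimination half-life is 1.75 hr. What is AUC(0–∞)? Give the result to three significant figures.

AUC = 840 µg/L·hr

Trapezoidal AUC_0→8:
  [0→0.5]: (0.0+212.9)/2 × 0.5 = 53.225
  [0.5→6.5]: (212.9+26.7)/2 × 6 = 718.8
  [6.5→7.5]: (26.7+18.0)/2 × 1 = 22.35
  [7.5→8]: (18.0+14.7)/2 × 0.5 = 8.175
  Sum = 802.55 µg/L·hr
k_e = ln2 / t½ = 0.693147 / 1.75 = 0.3961 hr^-1
Extrapolated tail: C_last / k_e = 14.7 / 0.3961 = 37.112
AUC_0→∞ = 802.55 + 37.112 = 839.662 µg/L·hr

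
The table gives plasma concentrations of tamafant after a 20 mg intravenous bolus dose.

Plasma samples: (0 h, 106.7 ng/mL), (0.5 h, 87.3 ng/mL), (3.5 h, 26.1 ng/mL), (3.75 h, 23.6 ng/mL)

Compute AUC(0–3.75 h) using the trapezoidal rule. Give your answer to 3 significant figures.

Trapezoidal AUC_0→3.75:
  [0→0.5]: (106.7+87.3)/2 × 0.5 = 48.5
  [0.5→3.5]: (87.3+26.1)/2 × 3 = 170.1
  [3.5→3.75]: (26.1+23.6)/2 × 0.25 = 6.2125
  Sum = 224.8125 ng/mL·h

AUC = 225 ng/mL·h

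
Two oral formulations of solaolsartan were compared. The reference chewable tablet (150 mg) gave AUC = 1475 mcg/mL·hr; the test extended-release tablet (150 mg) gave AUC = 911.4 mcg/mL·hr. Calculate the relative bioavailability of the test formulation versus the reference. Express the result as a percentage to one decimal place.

F_rel = 61.8%

F_rel = (AUC_test/D_test) / (AUC_ref/D_ref)
      = (911.4/150) / (1475/150)
      = 6.076 / 9.83333 = 0.6179 = 61.79%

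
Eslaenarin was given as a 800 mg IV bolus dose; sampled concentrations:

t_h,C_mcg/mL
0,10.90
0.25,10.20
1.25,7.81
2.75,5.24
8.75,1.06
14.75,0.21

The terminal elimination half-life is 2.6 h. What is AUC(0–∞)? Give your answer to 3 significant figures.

Trapezoidal AUC_0→14.75:
  [0→0.25]: (10.90+10.20)/2 × 0.25 = 2.6375
  [0.25→1.25]: (10.20+7.81)/2 × 1 = 9.005
  [1.25→2.75]: (7.81+5.24)/2 × 1.5 = 9.7875
  [2.75→8.75]: (5.24+1.06)/2 × 6 = 18.9
  [8.75→14.75]: (1.06+0.21)/2 × 6 = 3.81
  Sum = 44.14 mcg/mL·h
k_e = ln2 / t½ = 0.693147 / 2.6 = 0.2666 h^-1
Extrapolated tail: C_last / k_e = 0.21 / 0.2666 = 0.788
AUC_0→∞ = 44.14 + 0.788 = 44.928 mcg/mL·h

AUC = 44.9 mcg/mL·h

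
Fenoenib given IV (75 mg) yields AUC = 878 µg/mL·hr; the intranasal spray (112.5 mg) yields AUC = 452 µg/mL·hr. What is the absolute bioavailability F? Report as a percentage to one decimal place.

F = 34.3%

F = (AUC_ev / D_ev) / (AUC_iv / D_iv)
  = (452/112.5) / (878/75)
  = 4.01778 / 11.7067 = 0.3432
  = 34.32%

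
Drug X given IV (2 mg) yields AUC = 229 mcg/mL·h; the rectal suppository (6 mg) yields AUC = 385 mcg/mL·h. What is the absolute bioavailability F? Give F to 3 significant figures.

F = 0.560

F = (AUC_ev / D_ev) / (AUC_iv / D_iv)
  = (385/6) / (229/2)
  = 64.1667 / 114.5 = 0.5604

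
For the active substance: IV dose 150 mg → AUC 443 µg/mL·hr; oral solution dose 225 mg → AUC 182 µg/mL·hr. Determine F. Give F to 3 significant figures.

F = 0.274

F = (AUC_ev / D_ev) / (AUC_iv / D_iv)
  = (182/225) / (443/150)
  = 0.808889 / 2.95333 = 0.2739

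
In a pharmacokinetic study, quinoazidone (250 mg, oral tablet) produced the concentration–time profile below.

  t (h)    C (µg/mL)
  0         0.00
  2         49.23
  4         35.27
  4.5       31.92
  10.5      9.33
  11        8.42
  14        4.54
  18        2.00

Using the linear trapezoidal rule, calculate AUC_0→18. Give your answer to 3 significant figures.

Trapezoidal AUC_0→18:
  [0→2]: (0.00+49.23)/2 × 2 = 49.23
  [2→4]: (49.23+35.27)/2 × 2 = 84.5
  [4→4.5]: (35.27+31.92)/2 × 0.5 = 16.7975
  [4.5→10.5]: (31.92+9.33)/2 × 6 = 123.75
  [10.5→11]: (9.33+8.42)/2 × 0.5 = 4.4375
  [11→14]: (8.42+4.54)/2 × 3 = 19.44
  [14→18]: (4.54+2.00)/2 × 4 = 13.08
  Sum = 311.235 µg/mL·h

AUC = 311 µg/mL·h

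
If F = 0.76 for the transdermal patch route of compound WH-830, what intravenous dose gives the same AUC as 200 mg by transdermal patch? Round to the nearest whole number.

D_iv = 152 mg

Systemic exposure from an extravascular dose = F × D_ev, so the equivalent IV dose is F × D_ev.
D_iv = F × D_ev = 0.76 × 200 = 152 mg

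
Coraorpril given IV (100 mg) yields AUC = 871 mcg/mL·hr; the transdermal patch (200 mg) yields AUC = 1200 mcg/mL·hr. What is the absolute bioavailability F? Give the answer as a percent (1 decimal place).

F = 68.9%

F = (AUC_ev / D_ev) / (AUC_iv / D_iv)
  = (1200/200) / (871/100)
  = 6 / 8.71 = 0.6889
  = 68.89%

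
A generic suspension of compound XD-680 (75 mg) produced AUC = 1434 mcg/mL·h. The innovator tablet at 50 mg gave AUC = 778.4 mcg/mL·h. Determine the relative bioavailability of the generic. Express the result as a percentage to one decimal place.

F_rel = (AUC_test/D_test) / (AUC_ref/D_ref)
      = (1434/75) / (778.4/50)
      = 19.12 / 15.568 = 1.2282 = 122.82%

F_rel = 122.8%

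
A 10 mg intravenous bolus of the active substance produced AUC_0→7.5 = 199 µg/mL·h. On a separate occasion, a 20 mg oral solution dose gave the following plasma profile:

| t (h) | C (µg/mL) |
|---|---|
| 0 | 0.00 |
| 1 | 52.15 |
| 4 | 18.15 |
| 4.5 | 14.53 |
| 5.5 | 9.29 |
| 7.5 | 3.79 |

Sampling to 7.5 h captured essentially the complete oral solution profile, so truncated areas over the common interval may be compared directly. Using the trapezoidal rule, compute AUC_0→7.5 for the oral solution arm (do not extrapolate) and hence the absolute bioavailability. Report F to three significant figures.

Trapezoidal AUC_0→7.5 (oral solution):
  [0→1]: (0.00+52.15)/2 × 1 = 26.075
  [1→4]: (52.15+18.15)/2 × 3 = 105.45
  [4→4.5]: (18.15+14.53)/2 × 0.5 = 8.17
  [4.5→5.5]: (14.53+9.29)/2 × 1 = 11.91
  [5.5→7.5]: (9.29+3.79)/2 × 2 = 13.08
  Sum = 164.685 µg/mL·h
F = (AUC_ev/D_ev)/(AUC_iv/D_iv) = (164.685/20)/(199/10) = 8.23425/19.9 = 0.4138

F = 0.414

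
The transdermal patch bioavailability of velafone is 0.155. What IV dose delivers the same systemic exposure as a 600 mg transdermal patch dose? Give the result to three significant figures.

D_iv = 93.0 mg

Systemic exposure from an extravascular dose = F × D_ev, so the equivalent IV dose is F × D_ev.
D_iv = F × D_ev = 0.155 × 600 = 93 mg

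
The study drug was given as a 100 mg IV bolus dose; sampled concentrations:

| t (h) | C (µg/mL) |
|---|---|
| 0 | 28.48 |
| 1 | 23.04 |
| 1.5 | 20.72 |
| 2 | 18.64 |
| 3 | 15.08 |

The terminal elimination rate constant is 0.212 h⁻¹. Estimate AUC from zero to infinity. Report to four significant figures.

AUC = 134.5 µg/mL·h

Trapezoidal AUC_0→3:
  [0→1]: (28.48+23.04)/2 × 1 = 25.76
  [1→1.5]: (23.04+20.72)/2 × 0.5 = 10.94
  [1.5→2]: (20.72+18.64)/2 × 0.5 = 9.84
  [2→3]: (18.64+15.08)/2 × 1 = 16.86
  Sum = 63.4 µg/mL·h
Extrapolated tail: C_last / k_e = 15.08 / 0.212 = 71.132
AUC_0→∞ = 63.4 + 71.132 = 134.532 µg/mL·h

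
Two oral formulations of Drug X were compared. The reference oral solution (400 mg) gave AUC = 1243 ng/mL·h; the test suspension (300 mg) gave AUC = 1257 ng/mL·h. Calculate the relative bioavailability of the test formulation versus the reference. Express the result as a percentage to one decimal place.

F_rel = (AUC_test/D_test) / (AUC_ref/D_ref)
      = (1257/300) / (1243/400)
      = 4.19 / 3.1075 = 1.3484 = 134.84%

F_rel = 134.8%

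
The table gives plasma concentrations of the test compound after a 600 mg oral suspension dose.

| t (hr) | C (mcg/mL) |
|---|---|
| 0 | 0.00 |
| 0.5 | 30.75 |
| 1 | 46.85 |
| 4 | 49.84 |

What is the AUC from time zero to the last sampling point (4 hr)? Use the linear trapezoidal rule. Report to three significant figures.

Trapezoidal AUC_0→4:
  [0→0.5]: (0.00+30.75)/2 × 0.5 = 7.6875
  [0.5→1]: (30.75+46.85)/2 × 0.5 = 19.4
  [1→4]: (46.85+49.84)/2 × 3 = 145.035
  Sum = 172.1225 mcg/mL·hr

AUC = 172 mcg/mL·hr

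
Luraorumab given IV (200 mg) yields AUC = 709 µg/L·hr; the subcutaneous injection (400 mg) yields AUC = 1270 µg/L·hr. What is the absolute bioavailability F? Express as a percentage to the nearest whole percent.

F = 90%

F = (AUC_ev / D_ev) / (AUC_iv / D_iv)
  = (1270/400) / (709/200)
  = 3.175 / 3.545 = 0.8956
  = 89.56%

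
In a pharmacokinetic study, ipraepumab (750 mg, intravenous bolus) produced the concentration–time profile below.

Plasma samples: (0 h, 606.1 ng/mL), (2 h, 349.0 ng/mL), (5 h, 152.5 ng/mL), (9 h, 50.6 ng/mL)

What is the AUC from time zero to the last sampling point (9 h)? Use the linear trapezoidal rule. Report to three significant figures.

Trapezoidal AUC_0→9:
  [0→2]: (606.1+349.0)/2 × 2 = 955.1
  [2→5]: (349.0+152.5)/2 × 3 = 752.25
  [5→9]: (152.5+50.6)/2 × 4 = 406.2
  Sum = 2113.55 ng/mL·h

AUC = 2110 ng/mL·h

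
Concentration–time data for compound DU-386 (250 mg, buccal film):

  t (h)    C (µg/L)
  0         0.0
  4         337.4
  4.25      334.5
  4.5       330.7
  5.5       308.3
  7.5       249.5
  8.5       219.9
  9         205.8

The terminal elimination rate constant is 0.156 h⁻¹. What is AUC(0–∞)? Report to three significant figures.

Trapezoidal AUC_0→9:
  [0→4]: (0.0+337.4)/2 × 4 = 674.8
  [4→4.25]: (337.4+334.5)/2 × 0.25 = 83.9875
  [4.25→4.5]: (334.5+330.7)/2 × 0.25 = 83.15
  [4.5→5.5]: (330.7+308.3)/2 × 1 = 319.5
  [5.5→7.5]: (308.3+249.5)/2 × 2 = 557.8
  [7.5→8.5]: (249.5+219.9)/2 × 1 = 234.7
  [8.5→9]: (219.9+205.8)/2 × 0.5 = 106.425
  Sum = 2060.3625 µg/L·h
Extrapolated tail: C_last / k_e = 205.8 / 0.156 = 1319.231
AUC_0→∞ = 2060.3625 + 1319.231 = 3379.5935 µg/L·h

AUC = 3380 µg/L·h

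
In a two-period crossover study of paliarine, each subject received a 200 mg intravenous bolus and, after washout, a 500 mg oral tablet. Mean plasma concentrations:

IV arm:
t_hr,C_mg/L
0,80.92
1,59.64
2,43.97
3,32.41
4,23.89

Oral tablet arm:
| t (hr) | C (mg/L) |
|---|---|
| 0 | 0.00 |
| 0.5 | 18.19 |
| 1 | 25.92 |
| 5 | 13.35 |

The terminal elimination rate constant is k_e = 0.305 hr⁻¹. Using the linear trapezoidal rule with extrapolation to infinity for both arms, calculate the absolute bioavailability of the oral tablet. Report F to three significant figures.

Trapezoidal AUC_0→4 (IV):
  [0→1]: (80.92+59.64)/2 × 1 = 70.28
  [1→2]: (59.64+43.97)/2 × 1 = 51.805
  [2→3]: (43.97+32.41)/2 × 1 = 38.19
  [3→4]: (32.41+23.89)/2 × 1 = 28.15
  Sum = 188.425 mg/L·hr
IV tail: 23.89/0.305 = 78.328; AUC_iv,0→∞ = 188.425 + 78.328 = 266.753 mg/L·hr
Trapezoidal AUC_0→5 (oral tablet):
  [0→0.5]: (0.00+18.19)/2 × 0.5 = 4.5475
  [0.5→1]: (18.19+25.92)/2 × 0.5 = 11.0275
  [1→5]: (25.92+13.35)/2 × 4 = 78.54
  Sum = 94.115 mg/L·hr
oral tablet tail: 13.35/0.305 = 43.770; AUC_ev,0→∞ = 94.115 + 43.770 = 137.885 mg/L·hr
F = (AUC_ev/D_ev)/(AUC_iv/D_iv) = (137.885/500)/(266.753/200) = 0.27577/1.333765 = 0.2068

F = 0.207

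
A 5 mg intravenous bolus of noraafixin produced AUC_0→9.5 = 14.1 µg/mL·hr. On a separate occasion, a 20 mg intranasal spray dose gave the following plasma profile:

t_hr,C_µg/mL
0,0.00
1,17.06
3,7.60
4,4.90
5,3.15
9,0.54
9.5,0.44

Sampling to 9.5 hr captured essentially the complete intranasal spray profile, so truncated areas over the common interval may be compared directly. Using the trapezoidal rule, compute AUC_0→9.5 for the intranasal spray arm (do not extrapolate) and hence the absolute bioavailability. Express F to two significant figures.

Trapezoidal AUC_0→9.5 (intranasal spray):
  [0→1]: (0.00+17.06)/2 × 1 = 8.53
  [1→3]: (17.06+7.60)/2 × 2 = 24.66
  [3→4]: (7.60+4.90)/2 × 1 = 6.25
  [4→5]: (4.90+3.15)/2 × 1 = 4.025
  [5→9]: (3.15+0.54)/2 × 4 = 7.38
  [9→9.5]: (0.54+0.44)/2 × 0.5 = 0.245
  Sum = 51.09 µg/mL·hr
F = (AUC_ev/D_ev)/(AUC_iv/D_iv) = (51.09/20)/(14.1/5) = 2.5545/2.82 = 0.9059

F = 0.91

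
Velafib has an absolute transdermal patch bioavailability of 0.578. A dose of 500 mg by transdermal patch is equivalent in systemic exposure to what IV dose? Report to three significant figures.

D_iv = 289 mg

Systemic exposure from an extravascular dose = F × D_ev, so the equivalent IV dose is F × D_ev.
D_iv = F × D_ev = 0.578 × 500 = 289 mg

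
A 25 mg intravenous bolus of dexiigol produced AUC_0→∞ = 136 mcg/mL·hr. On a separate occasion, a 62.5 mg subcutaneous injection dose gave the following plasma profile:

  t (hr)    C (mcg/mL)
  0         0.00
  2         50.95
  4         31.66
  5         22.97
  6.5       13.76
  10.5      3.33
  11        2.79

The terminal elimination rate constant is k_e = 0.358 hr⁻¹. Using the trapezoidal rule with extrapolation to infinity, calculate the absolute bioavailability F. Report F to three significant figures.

F = 0.682

Trapezoidal AUC_0→11 (subcutaneous injection):
  [0→2]: (0.00+50.95)/2 × 2 = 50.95
  [2→4]: (50.95+31.66)/2 × 2 = 82.61
  [4→5]: (31.66+22.97)/2 × 1 = 27.315
  [5→6.5]: (22.97+13.76)/2 × 1.5 = 27.5475
  [6.5→10.5]: (13.76+3.33)/2 × 4 = 34.18
  [10.5→11]: (3.33+2.79)/2 × 0.5 = 1.53
  Sum = 224.1325 mcg/mL·hr
Tail: C_last/k_e = 2.79/0.358 = 7.793
AUC_0→∞ (subcutaneous injection) = 224.1325 + 7.793 = 231.9255 mcg/mL·hr
F = (AUC_ev/D_ev)/(AUC_iv/D_iv) = (231.9255/62.5)/(136/25) = 3.710808/5.44 = 0.6821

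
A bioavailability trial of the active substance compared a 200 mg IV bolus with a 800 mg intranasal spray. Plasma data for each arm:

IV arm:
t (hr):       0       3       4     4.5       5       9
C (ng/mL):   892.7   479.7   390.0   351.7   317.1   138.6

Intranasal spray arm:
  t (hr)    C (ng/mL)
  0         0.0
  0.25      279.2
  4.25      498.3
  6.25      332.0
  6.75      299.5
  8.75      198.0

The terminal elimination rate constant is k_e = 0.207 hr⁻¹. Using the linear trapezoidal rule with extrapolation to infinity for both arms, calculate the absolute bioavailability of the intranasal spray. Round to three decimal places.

F = 0.228

Trapezoidal AUC_0→9 (IV):
  [0→3]: (892.7+479.7)/2 × 3 = 2058.6
  [3→4]: (479.7+390.0)/2 × 1 = 434.85
  [4→4.5]: (390.0+351.7)/2 × 0.5 = 185.425
  [4.5→5]: (351.7+317.1)/2 × 0.5 = 167.2
  [5→9]: (317.1+138.6)/2 × 4 = 911.4
  Sum = 3757.475 ng/mL·hr
IV tail: 138.6/0.207 = 669.565; AUC_iv,0→∞ = 3757.475 + 669.565 = 4427.04 ng/mL·hr
Trapezoidal AUC_0→8.75 (intranasal spray):
  [0→0.25]: (0.0+279.2)/2 × 0.25 = 34.9
  [0.25→4.25]: (279.2+498.3)/2 × 4 = 1555.0
  [4.25→6.25]: (498.3+332.0)/2 × 2 = 830.3
  [6.25→6.75]: (332.0+299.5)/2 × 0.5 = 157.875
  [6.75→8.75]: (299.5+198.0)/2 × 2 = 497.5
  Sum = 3075.575 ng/mL·hr
intranasal spray tail: 198.0/0.207 = 956.522; AUC_ev,0→∞ = 3075.575 + 956.522 = 4032.097 ng/mL·hr
F = (AUC_ev/D_ev)/(AUC_iv/D_iv) = (4032.097/800)/(4427.04/200) = 5.04012/22.1352 = 0.2277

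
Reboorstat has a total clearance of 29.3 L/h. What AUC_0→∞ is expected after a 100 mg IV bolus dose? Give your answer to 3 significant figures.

AUC = 3.41 mg/L·h

AUC_0→∞ = Dose_iv / CL
        = 100 / 29.3 = 3.41297 mg/L·h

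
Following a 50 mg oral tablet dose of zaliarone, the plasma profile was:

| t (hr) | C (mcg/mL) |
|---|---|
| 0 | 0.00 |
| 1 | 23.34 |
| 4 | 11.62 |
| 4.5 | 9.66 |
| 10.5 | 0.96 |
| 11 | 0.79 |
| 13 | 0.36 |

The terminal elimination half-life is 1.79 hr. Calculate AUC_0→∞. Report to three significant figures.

Trapezoidal AUC_0→13:
  [0→1]: (0.00+23.34)/2 × 1 = 11.67
  [1→4]: (23.34+11.62)/2 × 3 = 52.44
  [4→4.5]: (11.62+9.66)/2 × 0.5 = 5.32
  [4.5→10.5]: (9.66+0.96)/2 × 6 = 31.86
  [10.5→11]: (0.96+0.79)/2 × 0.5 = 0.4375
  [11→13]: (0.79+0.36)/2 × 2 = 1.15
  Sum = 102.8775 mcg/mL·hr
k_e = ln2 / t½ = 0.693147 / 1.79 = 0.3872 hr^-1
Extrapolated tail: C_last / k_e = 0.36 / 0.3872 = 0.930
AUC_0→∞ = 102.8775 + 0.930 = 103.8075 mcg/mL·hr

AUC = 104 mcg/mL·hr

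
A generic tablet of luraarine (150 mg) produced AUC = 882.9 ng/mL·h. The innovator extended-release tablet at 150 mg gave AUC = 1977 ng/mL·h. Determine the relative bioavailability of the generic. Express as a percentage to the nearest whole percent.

F_rel = (AUC_test/D_test) / (AUC_ref/D_ref)
      = (882.9/150) / (1977/150)
      = 5.886 / 13.18 = 0.4466 = 44.66%

F_rel = 45%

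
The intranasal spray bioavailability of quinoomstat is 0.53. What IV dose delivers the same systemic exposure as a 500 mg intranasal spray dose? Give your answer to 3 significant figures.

Systemic exposure from an extravascular dose = F × D_ev, so the equivalent IV dose is F × D_ev.
D_iv = F × D_ev = 0.53 × 500 = 265 mg

D_iv = 265 mg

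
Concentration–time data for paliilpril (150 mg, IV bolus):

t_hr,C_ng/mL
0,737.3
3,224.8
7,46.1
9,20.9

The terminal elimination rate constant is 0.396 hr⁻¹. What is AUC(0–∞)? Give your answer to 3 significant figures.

AUC = 2100 ng/mL·hr

Trapezoidal AUC_0→9:
  [0→3]: (737.3+224.8)/2 × 3 = 1443.15
  [3→7]: (224.8+46.1)/2 × 4 = 541.8
  [7→9]: (46.1+20.9)/2 × 2 = 67.0
  Sum = 2051.95 ng/mL·hr
Extrapolated tail: C_last / k_e = 20.9 / 0.396 = 52.778
AUC_0→∞ = 2051.95 + 52.778 = 2104.728 ng/mL·hr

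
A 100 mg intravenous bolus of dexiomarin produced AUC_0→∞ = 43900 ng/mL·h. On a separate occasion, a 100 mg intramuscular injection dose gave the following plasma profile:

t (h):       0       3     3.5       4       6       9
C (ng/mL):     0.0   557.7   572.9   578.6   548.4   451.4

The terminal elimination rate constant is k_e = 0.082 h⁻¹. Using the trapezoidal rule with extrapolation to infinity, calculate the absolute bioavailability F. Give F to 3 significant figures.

Trapezoidal AUC_0→9 (intramuscular injection):
  [0→3]: (0.0+557.7)/2 × 3 = 836.55
  [3→3.5]: (557.7+572.9)/2 × 0.5 = 282.65
  [3.5→4]: (572.9+578.6)/2 × 0.5 = 287.875
  [4→6]: (578.6+548.4)/2 × 2 = 1127.0
  [6→9]: (548.4+451.4)/2 × 3 = 1499.7
  Sum = 4033.775 ng/mL·h
Tail: C_last/k_e = 451.4/0.082 = 5504.878
AUC_0→∞ (intramuscular injection) = 4033.775 + 5504.878 = 9538.653 ng/mL·h
F = (AUC_ev/D_ev)/(AUC_iv/D_iv) = (9538.653/100)/(43900/100) = 95.38653/439 = 0.2173

F = 0.217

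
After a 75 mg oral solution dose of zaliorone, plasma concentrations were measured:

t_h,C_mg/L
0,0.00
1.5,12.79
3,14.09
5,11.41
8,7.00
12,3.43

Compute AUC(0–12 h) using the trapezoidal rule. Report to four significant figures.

Trapezoidal AUC_0→12:
  [0→1.5]: (0.00+12.79)/2 × 1.5 = 9.5925
  [1.5→3]: (12.79+14.09)/2 × 1.5 = 20.16
  [3→5]: (14.09+11.41)/2 × 2 = 25.5
  [5→8]: (11.41+7.00)/2 × 3 = 27.615
  [8→12]: (7.00+3.43)/2 × 4 = 20.86
  Sum = 103.7275 mg/L·h

AUC = 103.7 mg/L·h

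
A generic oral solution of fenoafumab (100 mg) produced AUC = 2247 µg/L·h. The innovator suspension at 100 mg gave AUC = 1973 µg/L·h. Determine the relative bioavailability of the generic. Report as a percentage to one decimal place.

F_rel = (AUC_test/D_test) / (AUC_ref/D_ref)
      = (2247/100) / (1973/100)
      = 22.47 / 19.73 = 1.1389 = 113.89%

F_rel = 113.9%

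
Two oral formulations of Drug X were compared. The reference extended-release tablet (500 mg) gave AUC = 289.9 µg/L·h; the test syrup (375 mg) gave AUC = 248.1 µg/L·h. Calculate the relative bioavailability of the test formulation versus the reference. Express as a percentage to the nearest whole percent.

F_rel = (AUC_test/D_test) / (AUC_ref/D_ref)
      = (248.1/375) / (289.9/500)
      = 0.6616 / 0.5798 = 1.1411 = 114.11%

F_rel = 114%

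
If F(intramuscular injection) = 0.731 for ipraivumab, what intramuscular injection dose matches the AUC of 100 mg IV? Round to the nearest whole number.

D_intramuscular = 137 mg

For equal systemic exposure: F × D_ev = D_iv
D_ev = D_iv / F = 100 / 0.731 = 136.799 mg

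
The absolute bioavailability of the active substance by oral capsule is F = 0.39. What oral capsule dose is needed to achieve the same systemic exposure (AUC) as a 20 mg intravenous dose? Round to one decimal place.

D_oral = 51.3 mg

For equal systemic exposure: F × D_ev = D_iv
D_ev = D_iv / F = 20 / 0.39 = 51.2821 mg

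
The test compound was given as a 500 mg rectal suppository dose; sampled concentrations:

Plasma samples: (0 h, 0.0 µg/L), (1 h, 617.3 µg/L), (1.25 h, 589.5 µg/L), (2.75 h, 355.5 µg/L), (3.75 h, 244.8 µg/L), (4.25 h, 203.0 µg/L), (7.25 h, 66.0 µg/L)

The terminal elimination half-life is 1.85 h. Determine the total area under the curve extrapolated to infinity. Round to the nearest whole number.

Trapezoidal AUC_0→7.25:
  [0→1]: (0.0+617.3)/2 × 1 = 308.65
  [1→1.25]: (617.3+589.5)/2 × 0.25 = 150.85
  [1.25→2.75]: (589.5+355.5)/2 × 1.5 = 708.75
  [2.75→3.75]: (355.5+244.8)/2 × 1 = 300.15
  [3.75→4.25]: (244.8+203.0)/2 × 0.5 = 111.95
  [4.25→7.25]: (203.0+66.0)/2 × 3 = 403.5
  Sum = 1983.85 µg/L·h
k_e = ln2 / t½ = 0.693147 / 1.85 = 0.3747 h^-1
Extrapolated tail: C_last / k_e = 66.0 / 0.3747 = 176.141
AUC_0→∞ = 1983.85 + 176.141 = 2159.991 µg/L·h

AUC = 2160 µg/L·h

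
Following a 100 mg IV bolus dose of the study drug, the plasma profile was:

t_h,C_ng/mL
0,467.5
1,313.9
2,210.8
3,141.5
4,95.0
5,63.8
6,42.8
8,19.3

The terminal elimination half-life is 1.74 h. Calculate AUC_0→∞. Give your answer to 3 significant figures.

Trapezoidal AUC_0→8:
  [0→1]: (467.5+313.9)/2 × 1 = 390.7
  [1→2]: (313.9+210.8)/2 × 1 = 262.35
  [2→3]: (210.8+141.5)/2 × 1 = 176.15
  [3→4]: (141.5+95.0)/2 × 1 = 118.25
  [4→5]: (95.0+63.8)/2 × 1 = 79.4
  [5→6]: (63.8+42.8)/2 × 1 = 53.3
  [6→8]: (42.8+19.3)/2 × 2 = 62.1
  Sum = 1142.25 ng/mL·h
k_e = ln2 / t½ = 0.693147 / 1.74 = 0.3984 h^-1
Extrapolated tail: C_last / k_e = 19.3 / 0.3984 = 48.444
AUC_0→∞ = 1142.25 + 48.444 = 1190.694 ng/mL·h

AUC = 1190 ng/mL·h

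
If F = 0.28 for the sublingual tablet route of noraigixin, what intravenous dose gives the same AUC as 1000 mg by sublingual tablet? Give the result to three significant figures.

Systemic exposure from an extravascular dose = F × D_ev, so the equivalent IV dose is F × D_ev.
D_iv = F × D_ev = 0.28 × 1000 = 280 mg

D_iv = 280 mg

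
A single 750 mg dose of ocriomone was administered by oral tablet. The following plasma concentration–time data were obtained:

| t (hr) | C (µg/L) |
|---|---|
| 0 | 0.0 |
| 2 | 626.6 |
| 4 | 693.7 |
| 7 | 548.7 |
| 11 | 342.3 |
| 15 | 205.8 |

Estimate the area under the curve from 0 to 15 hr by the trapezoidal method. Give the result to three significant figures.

Trapezoidal AUC_0→15:
  [0→2]: (0.0+626.6)/2 × 2 = 626.6
  [2→4]: (626.6+693.7)/2 × 2 = 1320.3
  [4→7]: (693.7+548.7)/2 × 3 = 1863.6
  [7→11]: (548.7+342.3)/2 × 4 = 1782.0
  [11→15]: (342.3+205.8)/2 × 4 = 1096.2
  Sum = 6688.7 µg/L·hr

AUC = 6690 µg/L·hr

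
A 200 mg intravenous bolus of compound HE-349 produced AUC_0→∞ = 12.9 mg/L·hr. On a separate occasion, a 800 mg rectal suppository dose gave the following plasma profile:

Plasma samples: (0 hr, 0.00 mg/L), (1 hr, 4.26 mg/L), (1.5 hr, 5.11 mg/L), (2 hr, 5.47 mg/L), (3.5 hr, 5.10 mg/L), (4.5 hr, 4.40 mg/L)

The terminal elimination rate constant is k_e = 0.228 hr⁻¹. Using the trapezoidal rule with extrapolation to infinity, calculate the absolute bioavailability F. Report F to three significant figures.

Trapezoidal AUC_0→4.5 (rectal suppository):
  [0→1]: (0.00+4.26)/2 × 1 = 2.13
  [1→1.5]: (4.26+5.11)/2 × 0.5 = 2.3425
  [1.5→2]: (5.11+5.47)/2 × 0.5 = 2.645
  [2→3.5]: (5.47+5.10)/2 × 1.5 = 7.9275
  [3.5→4.5]: (5.10+4.40)/2 × 1 = 4.75
  Sum = 19.795 mg/L·hr
Tail: C_last/k_e = 4.40/0.228 = 19.298
AUC_0→∞ (rectal suppository) = 19.795 + 19.298 = 39.093 mg/L·hr
F = (AUC_ev/D_ev)/(AUC_iv/D_iv) = (39.093/800)/(12.9/200) = 0.04886625/0.0645 = 0.7576

F = 0.758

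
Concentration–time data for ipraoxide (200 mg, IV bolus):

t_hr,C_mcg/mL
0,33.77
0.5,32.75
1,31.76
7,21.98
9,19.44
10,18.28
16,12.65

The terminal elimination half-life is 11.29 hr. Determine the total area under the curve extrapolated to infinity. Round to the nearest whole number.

AUC = 553 mcg/mL·hr

Trapezoidal AUC_0→16:
  [0→0.5]: (33.77+32.75)/2 × 0.5 = 16.63
  [0.5→1]: (32.75+31.76)/2 × 0.5 = 16.1275
  [1→7]: (31.76+21.98)/2 × 6 = 161.22
  [7→9]: (21.98+19.44)/2 × 2 = 41.42
  [9→10]: (19.44+18.28)/2 × 1 = 18.86
  [10→16]: (18.28+12.65)/2 × 6 = 92.79
  Sum = 347.0475 mcg/mL·hr
k_e = ln2 / t½ = 0.693147 / 11.29 = 0.0614 hr^-1
Extrapolated tail: C_last / k_e = 12.65 / 0.0614 = 206.026
AUC_0→∞ = 347.0475 + 206.026 = 553.0735 mcg/mL·hr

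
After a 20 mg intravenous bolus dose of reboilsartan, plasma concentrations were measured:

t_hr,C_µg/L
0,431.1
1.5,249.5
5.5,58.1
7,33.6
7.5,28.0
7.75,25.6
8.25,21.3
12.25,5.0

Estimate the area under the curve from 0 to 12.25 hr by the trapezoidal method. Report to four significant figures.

AUC = 1281 µg/L·hr

Trapezoidal AUC_0→12.25:
  [0→1.5]: (431.1+249.5)/2 × 1.5 = 510.45
  [1.5→5.5]: (249.5+58.1)/2 × 4 = 615.2
  [5.5→7]: (58.1+33.6)/2 × 1.5 = 68.775
  [7→7.5]: (33.6+28.0)/2 × 0.5 = 15.4
  [7.5→7.75]: (28.0+25.6)/2 × 0.25 = 6.7
  [7.75→8.25]: (25.6+21.3)/2 × 0.5 = 11.725
  [8.25→12.25]: (21.3+5.0)/2 × 4 = 52.6
  Sum = 1280.85 µg/L·hr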